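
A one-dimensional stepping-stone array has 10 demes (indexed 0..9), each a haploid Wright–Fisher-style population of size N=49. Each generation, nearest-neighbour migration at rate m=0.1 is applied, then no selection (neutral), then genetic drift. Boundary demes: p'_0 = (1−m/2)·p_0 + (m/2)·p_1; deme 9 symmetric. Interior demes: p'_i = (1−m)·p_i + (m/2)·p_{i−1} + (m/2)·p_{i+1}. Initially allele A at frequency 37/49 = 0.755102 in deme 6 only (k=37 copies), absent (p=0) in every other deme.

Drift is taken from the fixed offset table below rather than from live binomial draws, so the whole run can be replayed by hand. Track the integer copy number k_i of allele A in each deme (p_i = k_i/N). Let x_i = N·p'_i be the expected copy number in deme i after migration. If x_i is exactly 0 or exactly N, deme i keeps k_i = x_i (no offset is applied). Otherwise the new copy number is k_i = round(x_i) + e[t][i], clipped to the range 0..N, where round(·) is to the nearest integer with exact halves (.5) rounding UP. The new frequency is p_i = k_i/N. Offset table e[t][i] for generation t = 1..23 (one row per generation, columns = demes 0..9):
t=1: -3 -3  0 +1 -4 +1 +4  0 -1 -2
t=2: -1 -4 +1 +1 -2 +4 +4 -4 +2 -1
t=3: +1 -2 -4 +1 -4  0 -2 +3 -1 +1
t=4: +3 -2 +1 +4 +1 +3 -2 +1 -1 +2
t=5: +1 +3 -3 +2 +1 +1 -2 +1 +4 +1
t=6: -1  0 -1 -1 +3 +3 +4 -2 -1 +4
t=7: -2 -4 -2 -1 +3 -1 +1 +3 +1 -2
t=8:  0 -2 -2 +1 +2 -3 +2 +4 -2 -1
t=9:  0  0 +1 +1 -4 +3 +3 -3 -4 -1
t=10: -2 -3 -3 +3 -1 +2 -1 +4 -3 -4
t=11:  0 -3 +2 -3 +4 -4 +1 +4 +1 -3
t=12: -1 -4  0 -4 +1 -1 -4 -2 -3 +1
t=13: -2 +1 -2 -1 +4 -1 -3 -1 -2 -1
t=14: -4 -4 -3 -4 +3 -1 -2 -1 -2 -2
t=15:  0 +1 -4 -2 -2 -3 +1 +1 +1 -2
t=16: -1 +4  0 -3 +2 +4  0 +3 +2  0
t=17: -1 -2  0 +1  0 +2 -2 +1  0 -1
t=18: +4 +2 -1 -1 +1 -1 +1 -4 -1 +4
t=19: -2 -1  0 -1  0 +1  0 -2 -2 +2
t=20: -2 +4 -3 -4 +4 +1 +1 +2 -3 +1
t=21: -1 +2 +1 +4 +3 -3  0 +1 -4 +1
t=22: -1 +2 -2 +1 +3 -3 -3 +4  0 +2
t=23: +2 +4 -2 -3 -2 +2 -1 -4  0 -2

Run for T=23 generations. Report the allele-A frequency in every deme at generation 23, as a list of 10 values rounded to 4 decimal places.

[0.0000, 0.0000, 0.0000, 0.0816, 0.3878, 0.3061, 0.2653, 0.2449, 0.0408, 0.1633]

t=0: k=[0 0 0 0 0 0 37 0 0 0]
t=1: x=[0.0000 0.0000 0.0000 0.0000 0.0000 1.8500 33.3000 1.8500 0.0000 0.0000] k=[0 0 0 0 0 3 37 2 0 0]
t=2: x=[0.0000 0.0000 0.0000 0.0000 0.1500 4.5500 33.5500 3.6500 0.1000 0.0000] k=[0 0 0 0 0 9 38 0 2 0]
t=3: x=[0.0000 0.0000 0.0000 0.0000 0.4500 10.0000 34.6500 2.0000 1.8000 0.1000] k=[0 0 0 0 0 10 33 5 1 1]
t=4: x=[0.0000 0.0000 0.0000 0.0000 0.5000 10.6500 30.4500 6.2000 1.2000 1.0000] k=[0 0 0 0 2 14 28 7 0 3]
t=5: x=[0.0000 0.0000 0.0000 0.1000 2.5000 14.1000 26.2500 7.7000 0.5000 2.8500] k=[0 0 0 2 4 15 24 9 5 4]
t=6: x=[0.0000 0.0000 0.1000 2.0000 4.4500 14.9000 22.8000 9.5500 5.1500 4.0500] k=[0 0 0 1 7 18 27 8 4 8]
t=7: x=[0.0000 0.0000 0.0500 1.2500 7.2500 17.9000 25.6000 8.7500 4.4000 7.8000] k=[0 0 0 0 10 17 27 12 5 6]
t=8: x=[0.0000 0.0000 0.0000 0.5000 9.8500 17.1500 25.7500 12.4000 5.4000 5.9500] k=[0 0 0 2 12 14 28 16 3 5]
t=9: x=[0.0000 0.0000 0.1000 2.4000 11.6000 14.6000 26.7000 15.9500 3.7500 4.9000] k=[0 0 1 3 8 18 30 13 0 4]
t=10: x=[0.0000 0.0500 1.0500 3.1500 8.2500 18.1000 28.5500 13.2000 0.8500 3.8000] k=[0 0 0 6 7 20 28 17 0 0]
t=11: x=[0.0000 0.0000 0.3000 5.7500 7.6000 19.7500 27.0500 16.7000 0.8500 0.0000] k=[0 0 2 3 12 16 28 21 2 0]
t=12: x=[0.0000 0.1000 1.9500 3.4000 11.7500 16.4000 27.0500 20.4000 2.8500 0.1000] k=[0 0 2 0 13 15 23 18 0 1]
t=13: x=[0.0000 0.1000 1.8000 0.7500 12.4500 15.3000 22.3500 17.3500 0.9500 0.9500] k=[0 1 0 0 16 14 19 16 0 0]
t=14: x=[0.0500 0.9000 0.0500 0.8000 15.1000 14.3500 18.6000 15.3500 0.8000 0.0000] k=[0 0 0 0 18 13 17 14 0 0]
t=15: x=[0.0000 0.0000 0.0000 0.9000 16.8500 13.4500 16.6500 13.4500 0.7000 0.0000] k=[0 0 0 0 15 10 18 14 2 0]
t=16: x=[0.0000 0.0000 0.0000 0.7500 14.0000 10.6500 17.4000 13.6000 2.5000 0.1000] k=[0 0 0 0 16 15 17 17 5 0]
t=17: x=[0.0000 0.0000 0.0000 0.8000 15.1500 15.1500 16.9000 16.4000 5.3500 0.2500] k=[0 0 0 2 15 17 15 17 5 0]
t=18: x=[0.0000 0.0000 0.1000 2.5500 14.4500 16.8000 15.2000 16.3000 5.3500 0.2500] k=[0 0 0 2 15 16 16 12 4 4]
t=19: x=[0.0000 0.0000 0.1000 2.5500 14.4000 15.9500 15.8000 11.8000 4.4000 4.0000] k=[0 0 0 2 14 17 16 10 2 6]
t=20: x=[0.0000 0.0000 0.1000 2.5000 13.5500 16.8000 15.7500 9.9000 2.6000 5.8000] k=[0 0 0 0 18 18 17 12 0 7]
t=21: x=[0.0000 0.0000 0.0000 0.9000 17.1000 17.9500 16.8000 11.6500 0.9500 6.6500] k=[0 0 0 5 20 15 17 13 0 8]
t=22: x=[0.0000 0.0000 0.2500 5.5000 19.0000 15.3500 16.7000 12.5500 1.0500 7.6000] k=[0 0 0 7 22 12 14 17 1 10]
t=23: x=[0.0000 0.0000 0.3500 7.4000 20.7500 12.6000 14.0500 16.0500 2.2500 9.5500] k=[0 0 0 4 19 15 13 12 2 8]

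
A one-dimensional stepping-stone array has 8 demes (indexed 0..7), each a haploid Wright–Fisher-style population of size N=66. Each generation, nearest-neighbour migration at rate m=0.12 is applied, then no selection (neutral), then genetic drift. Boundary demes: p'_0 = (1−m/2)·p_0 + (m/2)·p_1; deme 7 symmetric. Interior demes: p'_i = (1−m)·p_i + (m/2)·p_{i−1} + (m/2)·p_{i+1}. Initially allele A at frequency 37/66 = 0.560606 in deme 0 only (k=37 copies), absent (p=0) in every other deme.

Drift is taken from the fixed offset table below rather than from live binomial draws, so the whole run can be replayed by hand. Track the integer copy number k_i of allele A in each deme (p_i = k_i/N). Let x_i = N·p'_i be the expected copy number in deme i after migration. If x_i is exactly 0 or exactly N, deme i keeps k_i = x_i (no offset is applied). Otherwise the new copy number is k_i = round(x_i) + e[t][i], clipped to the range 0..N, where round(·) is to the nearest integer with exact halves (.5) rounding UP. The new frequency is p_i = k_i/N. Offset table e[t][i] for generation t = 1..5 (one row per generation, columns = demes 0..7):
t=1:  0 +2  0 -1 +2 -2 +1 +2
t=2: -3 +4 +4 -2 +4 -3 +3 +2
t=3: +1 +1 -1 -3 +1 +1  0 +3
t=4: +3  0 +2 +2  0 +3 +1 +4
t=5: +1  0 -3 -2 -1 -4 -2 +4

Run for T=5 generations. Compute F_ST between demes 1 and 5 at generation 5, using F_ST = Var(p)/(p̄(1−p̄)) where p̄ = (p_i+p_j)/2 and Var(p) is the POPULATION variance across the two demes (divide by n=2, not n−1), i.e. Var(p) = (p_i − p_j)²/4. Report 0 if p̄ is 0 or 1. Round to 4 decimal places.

0.1186

t=0: k=[37 0 0 0 0 0 0 0]
t=1: x=[34.7800 2.2200 0.0000 0.0000 0.0000 0.0000 0.0000 0.0000] k=[35 4 0 0 0 0 0 0]
t=2: x=[33.1400 5.6200 0.2400 0.0000 0.0000 0.0000 0.0000 0.0000] k=[30 10 4 0 0 0 0 0]
t=3: x=[28.8000 10.8400 4.1200 0.2400 0.0000 0.0000 0.0000 0.0000] k=[30 12 3 0 0 0 0 0]
t=4: x=[28.9200 12.5400 3.3600 0.1800 0.0000 0.0000 0.0000 0.0000] k=[32 13 5 2 0 0 0 0]
t=5: x=[30.8600 13.6600 5.3000 2.0600 0.1200 0.0000 0.0000 0.0000] k=[32 14 2 0 0 0 0 0]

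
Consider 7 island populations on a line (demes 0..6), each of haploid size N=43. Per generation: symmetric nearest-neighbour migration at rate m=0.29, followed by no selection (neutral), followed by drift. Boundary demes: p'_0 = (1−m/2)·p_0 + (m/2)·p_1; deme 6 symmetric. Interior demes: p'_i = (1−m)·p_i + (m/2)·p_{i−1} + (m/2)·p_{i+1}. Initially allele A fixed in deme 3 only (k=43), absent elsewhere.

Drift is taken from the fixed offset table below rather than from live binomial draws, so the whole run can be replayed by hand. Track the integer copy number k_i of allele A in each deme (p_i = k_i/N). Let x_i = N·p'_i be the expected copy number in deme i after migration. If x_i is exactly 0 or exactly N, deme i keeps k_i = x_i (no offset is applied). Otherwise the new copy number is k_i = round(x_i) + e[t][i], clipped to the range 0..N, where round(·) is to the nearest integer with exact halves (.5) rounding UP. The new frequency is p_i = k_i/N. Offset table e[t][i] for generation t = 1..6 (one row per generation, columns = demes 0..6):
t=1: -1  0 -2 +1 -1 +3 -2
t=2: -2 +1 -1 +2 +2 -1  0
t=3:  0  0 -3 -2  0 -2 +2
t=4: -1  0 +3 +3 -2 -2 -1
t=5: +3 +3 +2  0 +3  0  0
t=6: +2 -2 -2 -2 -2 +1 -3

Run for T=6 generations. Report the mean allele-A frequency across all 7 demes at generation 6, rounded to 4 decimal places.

t=0: k=[0 0 0 43 0 0 0]
t=1: x=[0.0000 0.0000 6.2350 30.5300 6.2350 0.0000 0.0000] k=[0 0 4 32 5 0 0]
t=2: x=[0.0000 0.5800 7.4800 24.0250 8.1900 0.7250 0.0000] k=[0 2 6 26 10 0 0]
t=3: x=[0.2900 2.2900 8.3200 20.7800 10.8700 1.4500 0.0000] k=[0 2 5 19 11 0 0]
t=4: x=[0.2900 2.1450 6.5950 15.8100 10.5650 1.5950 0.0000] k=[0 2 10 19 9 0 0]
t=5: x=[0.2900 2.8700 10.1450 16.2450 9.1450 1.3050 0.0000] k=[3 6 12 16 12 1 0]
t=6: x=[3.4350 6.4350 11.7100 14.8400 10.9850 2.4500 0.1450] k=[5 4 10 13 9 3 0]

0.1462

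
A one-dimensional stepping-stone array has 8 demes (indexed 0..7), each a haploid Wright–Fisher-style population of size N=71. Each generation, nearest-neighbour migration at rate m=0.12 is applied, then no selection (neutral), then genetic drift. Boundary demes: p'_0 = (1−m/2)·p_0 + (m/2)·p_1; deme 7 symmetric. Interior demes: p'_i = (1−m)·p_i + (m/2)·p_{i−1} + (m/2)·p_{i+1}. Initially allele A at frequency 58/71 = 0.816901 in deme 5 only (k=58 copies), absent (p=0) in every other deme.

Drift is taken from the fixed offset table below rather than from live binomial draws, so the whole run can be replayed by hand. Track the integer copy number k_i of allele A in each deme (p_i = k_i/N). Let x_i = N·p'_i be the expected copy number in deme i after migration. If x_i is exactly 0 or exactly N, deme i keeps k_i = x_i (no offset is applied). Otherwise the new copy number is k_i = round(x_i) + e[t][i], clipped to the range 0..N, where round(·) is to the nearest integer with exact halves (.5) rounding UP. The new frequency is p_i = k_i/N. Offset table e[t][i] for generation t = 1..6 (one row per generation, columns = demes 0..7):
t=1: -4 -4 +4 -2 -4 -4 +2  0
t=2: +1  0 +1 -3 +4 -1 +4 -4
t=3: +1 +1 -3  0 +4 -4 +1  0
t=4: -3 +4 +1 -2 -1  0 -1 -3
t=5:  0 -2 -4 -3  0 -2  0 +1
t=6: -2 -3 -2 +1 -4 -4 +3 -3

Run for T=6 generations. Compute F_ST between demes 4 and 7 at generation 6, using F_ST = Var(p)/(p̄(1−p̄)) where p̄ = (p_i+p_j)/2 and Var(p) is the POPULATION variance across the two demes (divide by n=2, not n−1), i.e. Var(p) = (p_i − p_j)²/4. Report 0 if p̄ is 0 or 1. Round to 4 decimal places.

t=0: k=[0 0 0 0 0 58 0 0]
t=1: x=[0.0000 0.0000 0.0000 0.0000 3.4800 51.0400 3.4800 0.0000] k=[0 0 0 0 0 47 5 0]
t=2: x=[0.0000 0.0000 0.0000 0.0000 2.8200 41.6600 7.2200 0.3000] k=[0 0 0 0 7 41 11 0]
t=3: x=[0.0000 0.0000 0.0000 0.4200 8.6200 37.1600 12.1400 0.6600] k=[0 0 0 0 13 33 13 1]
t=4: x=[0.0000 0.0000 0.0000 0.7800 13.4200 30.6000 13.4800 1.7200] k=[0 0 0 0 12 31 12 0]
t=5: x=[0.0000 0.0000 0.0000 0.7200 12.4200 28.7200 12.4200 0.7200] k=[0 0 0 0 12 27 12 2]
t=6: x=[0.0000 0.0000 0.0000 0.7200 12.1800 25.2000 12.3000 2.6000] k=[0 0 0 2 8 21 15 0]

0.0597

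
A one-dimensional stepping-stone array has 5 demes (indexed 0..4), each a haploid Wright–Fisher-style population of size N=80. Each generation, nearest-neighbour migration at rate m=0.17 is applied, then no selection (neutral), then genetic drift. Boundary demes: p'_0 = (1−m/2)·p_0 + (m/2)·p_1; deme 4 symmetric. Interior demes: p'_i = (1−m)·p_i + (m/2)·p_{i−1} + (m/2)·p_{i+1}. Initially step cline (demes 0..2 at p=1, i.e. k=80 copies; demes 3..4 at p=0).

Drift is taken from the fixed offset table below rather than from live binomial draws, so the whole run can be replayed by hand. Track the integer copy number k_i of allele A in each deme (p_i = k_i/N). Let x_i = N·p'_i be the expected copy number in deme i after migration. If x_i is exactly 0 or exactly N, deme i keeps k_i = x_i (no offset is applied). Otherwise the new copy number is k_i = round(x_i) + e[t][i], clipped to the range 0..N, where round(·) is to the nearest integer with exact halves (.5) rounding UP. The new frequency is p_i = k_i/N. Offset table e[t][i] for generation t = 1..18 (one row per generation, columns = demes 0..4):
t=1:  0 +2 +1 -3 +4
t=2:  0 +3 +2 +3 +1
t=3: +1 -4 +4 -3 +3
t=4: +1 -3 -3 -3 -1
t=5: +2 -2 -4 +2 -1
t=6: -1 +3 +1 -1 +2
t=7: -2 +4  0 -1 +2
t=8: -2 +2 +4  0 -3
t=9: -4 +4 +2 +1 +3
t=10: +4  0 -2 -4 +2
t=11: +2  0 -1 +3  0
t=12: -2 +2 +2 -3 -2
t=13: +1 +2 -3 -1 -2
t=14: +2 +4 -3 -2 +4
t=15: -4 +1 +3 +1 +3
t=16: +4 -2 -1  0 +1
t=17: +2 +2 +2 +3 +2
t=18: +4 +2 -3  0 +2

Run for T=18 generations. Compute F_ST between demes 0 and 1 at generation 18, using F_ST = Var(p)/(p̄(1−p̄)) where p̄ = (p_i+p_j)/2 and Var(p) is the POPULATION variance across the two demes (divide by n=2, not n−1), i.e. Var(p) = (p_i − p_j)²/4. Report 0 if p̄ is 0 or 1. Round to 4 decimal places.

t=0: k=[80 80 80 0 0]
t=1: x=[80.0000 80.0000 73.2000 6.8000 0.0000] k=[80 80 74 4 0]
t=2: x=[80.0000 79.4900 68.5600 9.6100 0.3400] k=[80 80 71 13 1]
t=3: x=[80.0000 79.2350 66.8350 16.9100 2.0200] k=[80 75 71 14 5]
t=4: x=[79.5750 75.0850 66.4950 18.0800 5.7650] k=[80 72 63 15 5]
t=5: x=[79.3200 71.9150 59.6850 18.2300 5.8500] k=[80 70 56 20 5]
t=6: x=[79.1500 69.6600 54.1300 21.7850 6.2750] k=[78 73 55 21 8]
t=7: x=[77.5750 71.8950 53.6400 22.7850 9.1050] k=[76 76 54 22 11]
t=8: x=[76.0000 74.1300 53.1500 23.7850 11.9350] k=[74 76 57 24 9]
t=9: x=[74.1700 74.2150 55.8100 25.5300 10.2750] k=[70 78 58 27 13]
t=10: x=[70.6800 75.6200 57.0650 28.4450 14.1900] k=[75 76 55 24 16]
t=11: x=[75.0850 74.1300 54.1500 25.9550 16.6800] k=[77 74 53 29 17]
t=12: x=[76.7450 72.4700 52.7450 30.0200 18.0200] k=[75 74 55 27 16]
t=13: x=[74.9150 72.4700 54.2350 28.4450 16.9350] k=[76 74 51 27 15]
t=14: x=[75.8300 72.2150 50.9150 28.0200 16.0200] k=[78 76 48 26 20]
t=15: x=[77.8300 73.7900 48.5100 27.3600 20.5100] k=[74 75 52 28 24]
t=16: x=[74.0850 72.9600 51.9150 29.7000 24.3400] k=[78 71 51 30 25]
t=17: x=[77.4050 69.8950 50.9150 31.3600 25.4250] k=[79 72 53 34 27]
t=18: x=[78.4050 70.9800 53.0000 35.0200 27.5950] k=[80 73 50 35 30]

0.0458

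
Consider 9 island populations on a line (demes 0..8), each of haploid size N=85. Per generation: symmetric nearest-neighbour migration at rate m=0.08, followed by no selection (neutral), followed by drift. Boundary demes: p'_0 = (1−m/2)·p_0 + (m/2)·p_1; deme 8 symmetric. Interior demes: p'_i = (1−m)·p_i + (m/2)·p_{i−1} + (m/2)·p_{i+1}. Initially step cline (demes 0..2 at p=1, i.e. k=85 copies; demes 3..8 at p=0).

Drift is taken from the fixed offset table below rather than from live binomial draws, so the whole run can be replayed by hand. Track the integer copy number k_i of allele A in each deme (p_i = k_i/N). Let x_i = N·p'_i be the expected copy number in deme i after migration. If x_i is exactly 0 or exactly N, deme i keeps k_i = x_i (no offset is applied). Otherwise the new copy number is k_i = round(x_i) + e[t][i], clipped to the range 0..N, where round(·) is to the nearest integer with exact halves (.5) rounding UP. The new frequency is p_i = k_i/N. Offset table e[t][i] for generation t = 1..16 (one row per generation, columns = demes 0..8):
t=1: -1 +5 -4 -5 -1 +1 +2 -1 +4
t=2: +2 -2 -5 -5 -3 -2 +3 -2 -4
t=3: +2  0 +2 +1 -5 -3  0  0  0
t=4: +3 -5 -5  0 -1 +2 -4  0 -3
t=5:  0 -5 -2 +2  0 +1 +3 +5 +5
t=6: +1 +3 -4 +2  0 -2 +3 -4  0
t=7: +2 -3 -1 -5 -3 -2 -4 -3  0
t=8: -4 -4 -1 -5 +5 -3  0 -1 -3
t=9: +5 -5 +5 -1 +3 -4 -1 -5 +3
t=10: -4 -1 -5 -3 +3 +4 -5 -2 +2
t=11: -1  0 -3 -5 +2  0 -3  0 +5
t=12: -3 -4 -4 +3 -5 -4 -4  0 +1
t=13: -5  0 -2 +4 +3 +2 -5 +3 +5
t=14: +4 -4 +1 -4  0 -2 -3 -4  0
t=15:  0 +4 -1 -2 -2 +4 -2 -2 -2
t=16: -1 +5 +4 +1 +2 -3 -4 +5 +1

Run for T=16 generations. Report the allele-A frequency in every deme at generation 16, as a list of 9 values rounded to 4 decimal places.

t=0: k=[85 85 85 0 0 0 0 0 0]
t=1: x=[85.0000 85.0000 81.6000 3.4000 0.0000 0.0000 0.0000 0.0000 0.0000] k=[85 85 78 0 0 0 0 0 0]
t=2: x=[85.0000 84.7200 75.1600 3.1200 0.0000 0.0000 0.0000 0.0000 0.0000] k=[85 83 70 0 0 0 0 0 0]
t=3: x=[84.9200 82.5600 67.7200 2.8000 0.0000 0.0000 0.0000 0.0000 0.0000] k=[85 83 70 4 0 0 0 0 0]
t=4: x=[84.9200 82.5600 67.8800 6.4800 0.1600 0.0000 0.0000 0.0000 0.0000] k=[85 78 63 6 0 0 0 0 0]
t=5: x=[84.7200 77.6800 61.3200 8.0400 0.2400 0.0000 0.0000 0.0000 0.0000] k=[85 73 59 10 0 0 0 0 0]
t=6: x=[84.5200 72.9200 57.6000 11.5600 0.4000 0.0000 0.0000 0.0000 0.0000] k=[85 76 54 14 0 0 0 0 0]
t=7: x=[84.6400 75.4800 53.2800 15.0400 0.5600 0.0000 0.0000 0.0000 0.0000] k=[85 72 52 10 0 0 0 0 0]
t=8: x=[84.4800 71.7200 51.1200 11.2800 0.4000 0.0000 0.0000 0.0000 0.0000] k=[80 68 50 6 5 0 0 0 0]
t=9: x=[79.5200 67.7600 48.9600 7.7200 4.8400 0.2000 0.0000 0.0000 0.0000] k=[85 63 54 7 8 0 0 0 0]
t=10: x=[84.1200 63.5200 52.4800 8.9200 7.6400 0.3200 0.0000 0.0000 0.0000] k=[80 63 47 6 11 4 0 0 0]
t=11: x=[79.3200 63.0400 46.0000 7.8400 10.5200 4.1200 0.1600 0.0000 0.0000] k=[78 63 43 3 13 4 0 0 0]
t=12: x=[77.4000 62.8000 42.2000 5.0000 12.2400 4.2000 0.1600 0.0000 0.0000] k=[74 59 38 8 7 0 0 0 0]
t=13: x=[73.4000 58.7600 37.6400 9.1600 6.7600 0.2800 0.0000 0.0000 0.0000] k=[68 59 36 13 10 2 0 0 0]
t=14: x=[67.6400 58.4400 36.0000 13.8000 9.8000 2.2400 0.0800 0.0000 0.0000] k=[72 54 37 10 10 0 0 0 0]
t=15: x=[71.2800 54.0400 36.6000 11.0800 9.6000 0.4000 0.0000 0.0000 0.0000] k=[71 58 36 9 8 4 0 0 0]
t=16: x=[70.4800 57.6400 35.8000 10.0400 7.8800 4.0000 0.1600 0.0000 0.0000] k=[69 63 40 11 10 1 0 0 0]

[0.8118, 0.7412, 0.4706, 0.1294, 0.1176, 0.0118, 0.0000, 0.0000, 0.0000]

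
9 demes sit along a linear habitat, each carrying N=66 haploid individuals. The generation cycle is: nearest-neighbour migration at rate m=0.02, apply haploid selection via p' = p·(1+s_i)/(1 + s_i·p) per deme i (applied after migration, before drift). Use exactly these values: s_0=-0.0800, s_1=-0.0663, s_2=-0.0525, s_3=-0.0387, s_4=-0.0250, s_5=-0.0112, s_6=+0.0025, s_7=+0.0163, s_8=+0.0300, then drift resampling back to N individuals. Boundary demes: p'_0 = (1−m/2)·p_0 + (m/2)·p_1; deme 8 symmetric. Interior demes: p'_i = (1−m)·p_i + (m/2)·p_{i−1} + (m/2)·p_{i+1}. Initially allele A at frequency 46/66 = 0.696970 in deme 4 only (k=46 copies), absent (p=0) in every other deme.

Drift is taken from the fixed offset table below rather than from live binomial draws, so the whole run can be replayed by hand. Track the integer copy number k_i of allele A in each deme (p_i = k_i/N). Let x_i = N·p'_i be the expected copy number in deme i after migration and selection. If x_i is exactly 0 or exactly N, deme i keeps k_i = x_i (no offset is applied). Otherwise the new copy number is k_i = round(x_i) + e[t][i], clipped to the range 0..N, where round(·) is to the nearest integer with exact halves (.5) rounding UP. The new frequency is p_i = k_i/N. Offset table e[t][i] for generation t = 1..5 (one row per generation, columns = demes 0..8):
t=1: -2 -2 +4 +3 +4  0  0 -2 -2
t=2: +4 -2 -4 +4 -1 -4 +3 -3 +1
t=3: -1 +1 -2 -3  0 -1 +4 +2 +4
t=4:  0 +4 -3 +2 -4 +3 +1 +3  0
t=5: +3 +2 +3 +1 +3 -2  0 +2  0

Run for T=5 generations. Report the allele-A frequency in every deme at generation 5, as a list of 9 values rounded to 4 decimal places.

t=0: k=[0 0 0 0 46 0 0 0 0]
t=1: x=[0.0000 0.0000 0.0000 0.4423 44.7166 0.4549 0.0000 0.0000 0.0000] k=[0 0 0 3 49 0 0 0 0]
t=2: x=[0.0000 0.0000 0.0284 3.3039 47.7172 0.4846 0.0000 0.0000 0.0000] k=[0 0 0 7 47 0 0 0 0]
t=3: x=[0.0000 0.0000 0.0663 7.0767 45.7766 0.4648 0.0000 0.0000 0.0000] k=[0 0 0 4 46 0 0 0 0]
t=4: x=[0.0000 0.0000 0.0379 4.2213 44.7569 0.4549 0.0000 0.0000 0.0000] k=[0 0 0 6 41 3 0 0 0]
t=5: x=[0.0000 0.0000 0.0569 6.0690 39.8714 3.3144 0.0301 0.0000 0.0000] k=[0 0 3 7 43 1 0 0 0]

[0.0000, 0.0000, 0.0455, 0.1061, 0.6515, 0.0152, 0.0000, 0.0000, 0.0000]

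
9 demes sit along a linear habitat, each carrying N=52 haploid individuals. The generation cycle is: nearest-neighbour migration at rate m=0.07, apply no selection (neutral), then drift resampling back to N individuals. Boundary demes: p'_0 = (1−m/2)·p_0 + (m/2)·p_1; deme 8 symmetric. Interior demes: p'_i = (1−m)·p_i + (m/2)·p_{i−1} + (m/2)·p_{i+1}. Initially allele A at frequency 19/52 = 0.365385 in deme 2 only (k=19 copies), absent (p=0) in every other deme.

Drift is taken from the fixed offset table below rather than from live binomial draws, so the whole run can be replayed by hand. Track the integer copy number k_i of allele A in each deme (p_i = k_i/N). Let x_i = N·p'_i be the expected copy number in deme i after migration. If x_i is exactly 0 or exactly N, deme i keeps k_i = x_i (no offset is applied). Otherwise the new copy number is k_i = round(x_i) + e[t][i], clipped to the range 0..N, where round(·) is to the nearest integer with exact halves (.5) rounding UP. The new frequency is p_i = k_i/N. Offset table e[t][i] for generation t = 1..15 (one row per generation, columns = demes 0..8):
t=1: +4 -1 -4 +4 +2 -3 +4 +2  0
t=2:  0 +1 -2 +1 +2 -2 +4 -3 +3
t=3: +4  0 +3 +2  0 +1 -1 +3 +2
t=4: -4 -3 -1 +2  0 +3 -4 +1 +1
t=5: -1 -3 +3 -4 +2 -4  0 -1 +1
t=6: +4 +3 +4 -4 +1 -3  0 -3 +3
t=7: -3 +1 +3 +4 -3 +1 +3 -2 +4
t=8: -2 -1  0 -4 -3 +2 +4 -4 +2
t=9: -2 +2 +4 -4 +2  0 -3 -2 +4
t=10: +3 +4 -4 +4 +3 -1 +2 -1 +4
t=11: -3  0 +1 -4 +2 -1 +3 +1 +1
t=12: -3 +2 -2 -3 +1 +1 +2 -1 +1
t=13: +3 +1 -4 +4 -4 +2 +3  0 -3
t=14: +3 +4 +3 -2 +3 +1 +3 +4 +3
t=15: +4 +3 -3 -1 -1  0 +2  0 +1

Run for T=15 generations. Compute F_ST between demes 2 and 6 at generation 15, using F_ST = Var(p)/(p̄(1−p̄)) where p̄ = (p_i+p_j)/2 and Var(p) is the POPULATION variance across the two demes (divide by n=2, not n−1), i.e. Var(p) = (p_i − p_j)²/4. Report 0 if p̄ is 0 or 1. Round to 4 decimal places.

t=0: k=[0 0 19 0 0 0 0 0 0]
t=1: x=[0.0000 0.6650 17.6700 0.6650 0.0000 0.0000 0.0000 0.0000 0.0000] k=[0 0 14 5 0 0 0 0 0]
t=2: x=[0.0000 0.4900 13.1950 5.1400 0.1750 0.0000 0.0000 0.0000 0.0000] k=[0 1 11 6 2 0 0 0 0]
t=3: x=[0.0350 1.3150 10.4750 6.0350 2.0700 0.0700 0.0000 0.0000 0.0000] k=[4 1 13 8 2 1 0 0 0]
t=4: x=[3.8950 1.5250 12.4050 7.9650 2.1750 1.0000 0.0350 0.0000 0.0000] k=[0 0 11 10 2 4 0 0 0]
t=5: x=[0.0000 0.3850 10.5800 9.7550 2.3500 3.7900 0.1400 0.0000 0.0000] k=[0 0 14 6 4 0 0 0 0]
t=6: x=[0.0000 0.4900 13.2300 6.2100 3.9300 0.1400 0.0000 0.0000 0.0000] k=[0 3 17 2 5 0 0 0 0]
t=7: x=[0.1050 3.3850 15.9850 2.6300 4.7200 0.1750 0.0000 0.0000 0.0000] k=[0 4 19 7 2 1 0 0 0]
t=8: x=[0.1400 4.3850 18.0550 7.2450 2.1400 1.0000 0.0350 0.0000 0.0000] k=[0 3 18 3 0 3 4 0 0]
t=9: x=[0.1050 3.4200 16.9500 3.4200 0.2100 2.9300 3.8250 0.1400 0.0000] k=[0 5 21 0 2 3 1 0 0]
t=10: x=[0.1750 5.3850 19.7050 0.8050 1.9650 2.8950 1.0350 0.0350 0.0000] k=[3 9 16 5 5 2 3 0 0]
t=11: x=[3.2100 9.0350 15.3700 5.3850 4.8950 2.1400 2.8600 0.1050 0.0000] k=[0 9 16 1 7 1 6 1 0]
t=12: x=[0.3150 8.9300 15.2300 1.7350 6.5800 1.3850 5.6500 1.1400 0.0350] k=[0 11 13 0 8 2 8 0 1]
t=13: x=[0.3850 10.6850 12.4750 0.7350 7.5100 2.4200 7.5100 0.3150 0.9650] k=[3 12 8 5 4 4 11 0 0]
t=14: x=[3.3150 11.5450 8.0350 5.0700 4.0350 4.2450 10.3700 0.3850 0.0000] k=[6 16 11 3 7 5 13 4 0]
t=15: x=[6.3500 15.4750 10.8950 3.4200 6.7900 5.3500 12.4050 4.1750 0.1400] k=[10 18 8 2 6 5 14 4 1]

0.0200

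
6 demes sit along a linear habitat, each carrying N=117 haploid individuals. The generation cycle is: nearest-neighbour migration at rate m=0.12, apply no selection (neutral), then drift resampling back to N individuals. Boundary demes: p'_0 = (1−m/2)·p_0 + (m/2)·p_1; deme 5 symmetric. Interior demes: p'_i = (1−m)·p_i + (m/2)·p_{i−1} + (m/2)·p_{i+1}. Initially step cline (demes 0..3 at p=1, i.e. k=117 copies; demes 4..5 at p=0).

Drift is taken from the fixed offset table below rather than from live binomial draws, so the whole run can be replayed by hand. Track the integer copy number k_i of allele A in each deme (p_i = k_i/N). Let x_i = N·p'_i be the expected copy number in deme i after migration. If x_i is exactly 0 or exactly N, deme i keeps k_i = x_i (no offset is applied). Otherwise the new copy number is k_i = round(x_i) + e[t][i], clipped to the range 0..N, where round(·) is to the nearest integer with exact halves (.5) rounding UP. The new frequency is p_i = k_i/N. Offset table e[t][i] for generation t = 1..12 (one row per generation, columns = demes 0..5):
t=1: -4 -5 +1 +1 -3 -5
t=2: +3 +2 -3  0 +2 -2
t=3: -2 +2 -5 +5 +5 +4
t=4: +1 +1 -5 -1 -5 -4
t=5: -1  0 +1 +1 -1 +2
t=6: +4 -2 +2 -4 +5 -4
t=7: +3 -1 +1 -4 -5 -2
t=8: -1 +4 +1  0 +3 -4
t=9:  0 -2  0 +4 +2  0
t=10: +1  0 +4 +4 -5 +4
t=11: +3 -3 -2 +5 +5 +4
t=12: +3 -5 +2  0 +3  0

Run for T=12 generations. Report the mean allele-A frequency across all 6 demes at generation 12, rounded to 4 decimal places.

t=0: k=[117 117 117 117 0 0]
t=1: x=[117.0000 117.0000 117.0000 109.9800 7.0200 0.0000] k=[117 117 117 111 4 0]
t=2: x=[117.0000 117.0000 116.6400 104.9400 10.1800 0.2400] k=[117 117 114 105 12 0]
t=3: x=[117.0000 116.8200 113.6400 99.9600 16.8600 0.7200] k=[117 117 109 105 22 5]
t=4: x=[117.0000 116.5200 109.2400 100.2600 25.9600 6.0200] k=[117 117 104 99 21 2]
t=5: x=[117.0000 116.2200 104.4800 94.6200 24.5400 3.1400] k=[117 116 105 96 24 5]
t=6: x=[116.9400 115.4000 105.1200 92.2200 27.1800 6.1400] k=[117 113 107 88 32 2]
t=7: x=[116.7600 112.8800 106.2200 85.7800 33.5600 3.8000] k=[117 112 107 82 29 2]
t=8: x=[116.7000 112.0000 105.8000 80.3200 30.5600 3.6200] k=[116 116 107 80 34 0]
t=9: x=[116.0000 115.4600 105.9200 78.8600 34.7200 2.0400] k=[116 113 106 83 37 2]
t=10: x=[115.8200 112.7600 105.0400 81.6200 37.6600 4.1000] k=[117 113 109 86 33 8]
t=11: x=[116.7600 113.0000 107.8600 84.2000 34.6800 9.5000] k=[117 110 106 89 40 14]
t=12: x=[116.5800 110.1800 105.2200 87.0800 41.3800 15.5600] k=[117 105 107 87 44 16]

0.6781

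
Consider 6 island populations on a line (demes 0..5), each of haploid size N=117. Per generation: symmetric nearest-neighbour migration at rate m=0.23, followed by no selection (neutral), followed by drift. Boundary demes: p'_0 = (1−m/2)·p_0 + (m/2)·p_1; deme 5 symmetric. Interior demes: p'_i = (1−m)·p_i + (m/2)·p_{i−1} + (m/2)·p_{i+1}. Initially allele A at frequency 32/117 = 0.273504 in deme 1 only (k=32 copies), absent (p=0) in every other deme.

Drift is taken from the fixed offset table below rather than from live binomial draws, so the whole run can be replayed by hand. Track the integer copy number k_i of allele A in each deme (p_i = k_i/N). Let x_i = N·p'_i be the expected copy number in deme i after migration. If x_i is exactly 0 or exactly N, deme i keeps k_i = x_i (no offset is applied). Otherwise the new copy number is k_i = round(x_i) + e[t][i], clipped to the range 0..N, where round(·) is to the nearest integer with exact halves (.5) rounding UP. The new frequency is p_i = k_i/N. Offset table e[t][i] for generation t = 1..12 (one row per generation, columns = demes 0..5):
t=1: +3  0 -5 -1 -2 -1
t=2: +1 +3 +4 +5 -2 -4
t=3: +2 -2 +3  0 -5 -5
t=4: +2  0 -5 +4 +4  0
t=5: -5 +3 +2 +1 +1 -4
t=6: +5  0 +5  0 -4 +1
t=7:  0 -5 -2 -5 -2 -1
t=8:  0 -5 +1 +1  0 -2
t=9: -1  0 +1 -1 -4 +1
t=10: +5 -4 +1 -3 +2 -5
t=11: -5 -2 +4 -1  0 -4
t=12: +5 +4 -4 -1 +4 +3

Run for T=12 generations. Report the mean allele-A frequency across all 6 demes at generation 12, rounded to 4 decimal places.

t=0: k=[0 32 0 0 0 0]
t=1: x=[3.6800 24.6400 3.6800 0.0000 0.0000 0.0000] k=[7 25 0 0 0 0]
t=2: x=[9.0700 20.0550 2.8750 0.0000 0.0000 0.0000] k=[10 23 7 0 0 0]
t=3: x=[11.4950 19.6650 8.0350 0.8050 0.0000 0.0000] k=[13 18 11 1 0 0]
t=4: x=[13.5750 16.6200 10.6550 2.0350 0.1150 0.0000] k=[16 17 6 6 4 0]
t=5: x=[16.1150 15.6200 7.2650 5.7700 3.7700 0.4600] k=[11 19 9 7 5 0]
t=6: x=[11.9200 16.9300 9.9200 7.0000 4.6550 0.5750] k=[17 17 15 7 1 2]
t=7: x=[17.0000 16.7700 14.3100 7.2300 1.8050 1.8850] k=[17 12 12 2 0 1]
t=8: x=[16.4250 12.5750 10.8500 2.9200 0.3450 0.8850] k=[16 8 12 4 0 0]
t=9: x=[15.0800 9.3800 10.6200 4.4600 0.4600 0.0000] k=[14 9 12 3 0 0]
t=10: x=[13.4250 9.9200 10.6200 3.6900 0.3450 0.0000] k=[18 6 12 1 2 0]
t=11: x=[16.6200 8.0700 10.0450 2.3800 1.6550 0.2300] k=[12 6 14 1 2 0]
t=12: x=[11.3100 7.6100 11.5850 2.6100 1.6550 0.2300] k=[16 12 8 2 6 3]

0.0670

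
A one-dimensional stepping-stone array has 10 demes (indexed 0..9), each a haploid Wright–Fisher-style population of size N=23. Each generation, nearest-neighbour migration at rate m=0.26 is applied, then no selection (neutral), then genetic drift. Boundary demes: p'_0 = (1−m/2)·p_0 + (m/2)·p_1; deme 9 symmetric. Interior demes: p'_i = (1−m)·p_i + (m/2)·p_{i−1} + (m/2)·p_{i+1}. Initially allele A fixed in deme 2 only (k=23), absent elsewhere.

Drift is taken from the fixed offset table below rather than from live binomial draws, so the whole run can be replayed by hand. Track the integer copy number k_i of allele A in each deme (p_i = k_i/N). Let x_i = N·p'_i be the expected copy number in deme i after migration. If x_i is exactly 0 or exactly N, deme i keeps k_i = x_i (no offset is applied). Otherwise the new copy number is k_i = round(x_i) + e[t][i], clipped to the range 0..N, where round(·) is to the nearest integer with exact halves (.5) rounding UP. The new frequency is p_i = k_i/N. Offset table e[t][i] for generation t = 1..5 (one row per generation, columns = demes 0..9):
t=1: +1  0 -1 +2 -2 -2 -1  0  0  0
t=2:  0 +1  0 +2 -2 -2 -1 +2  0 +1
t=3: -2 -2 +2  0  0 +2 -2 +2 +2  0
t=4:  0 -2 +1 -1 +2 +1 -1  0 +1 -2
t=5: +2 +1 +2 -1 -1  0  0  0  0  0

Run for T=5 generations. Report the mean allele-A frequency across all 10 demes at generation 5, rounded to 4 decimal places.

t=0: k=[0 0 23 0 0 0 0 0 0 0]
t=1: x=[0.0000 2.9900 17.0200 2.9900 0.0000 0.0000 0.0000 0.0000 0.0000 0.0000] k=[0 3 16 5 0 0 0 0 0 0]
t=2: x=[0.3900 4.3000 12.8800 5.7800 0.6500 0.0000 0.0000 0.0000 0.0000 0.0000] k=[0 5 13 8 0 0 0 0 0 0]
t=3: x=[0.6500 5.3900 11.3100 7.6100 1.0400 0.0000 0.0000 0.0000 0.0000 0.0000] k=[0 3 13 8 1 0 0 0 0 0]
t=4: x=[0.3900 3.9100 11.0500 7.7400 1.7800 0.1300 0.0000 0.0000 0.0000 0.0000] k=[0 2 12 7 4 1 0 0 0 0]
t=5: x=[0.2600 3.0400 10.0500 7.2600 4.0000 1.2600 0.1300 0.0000 0.0000 0.0000] k=[2 4 12 6 3 1 0 0 0 0]

0.1217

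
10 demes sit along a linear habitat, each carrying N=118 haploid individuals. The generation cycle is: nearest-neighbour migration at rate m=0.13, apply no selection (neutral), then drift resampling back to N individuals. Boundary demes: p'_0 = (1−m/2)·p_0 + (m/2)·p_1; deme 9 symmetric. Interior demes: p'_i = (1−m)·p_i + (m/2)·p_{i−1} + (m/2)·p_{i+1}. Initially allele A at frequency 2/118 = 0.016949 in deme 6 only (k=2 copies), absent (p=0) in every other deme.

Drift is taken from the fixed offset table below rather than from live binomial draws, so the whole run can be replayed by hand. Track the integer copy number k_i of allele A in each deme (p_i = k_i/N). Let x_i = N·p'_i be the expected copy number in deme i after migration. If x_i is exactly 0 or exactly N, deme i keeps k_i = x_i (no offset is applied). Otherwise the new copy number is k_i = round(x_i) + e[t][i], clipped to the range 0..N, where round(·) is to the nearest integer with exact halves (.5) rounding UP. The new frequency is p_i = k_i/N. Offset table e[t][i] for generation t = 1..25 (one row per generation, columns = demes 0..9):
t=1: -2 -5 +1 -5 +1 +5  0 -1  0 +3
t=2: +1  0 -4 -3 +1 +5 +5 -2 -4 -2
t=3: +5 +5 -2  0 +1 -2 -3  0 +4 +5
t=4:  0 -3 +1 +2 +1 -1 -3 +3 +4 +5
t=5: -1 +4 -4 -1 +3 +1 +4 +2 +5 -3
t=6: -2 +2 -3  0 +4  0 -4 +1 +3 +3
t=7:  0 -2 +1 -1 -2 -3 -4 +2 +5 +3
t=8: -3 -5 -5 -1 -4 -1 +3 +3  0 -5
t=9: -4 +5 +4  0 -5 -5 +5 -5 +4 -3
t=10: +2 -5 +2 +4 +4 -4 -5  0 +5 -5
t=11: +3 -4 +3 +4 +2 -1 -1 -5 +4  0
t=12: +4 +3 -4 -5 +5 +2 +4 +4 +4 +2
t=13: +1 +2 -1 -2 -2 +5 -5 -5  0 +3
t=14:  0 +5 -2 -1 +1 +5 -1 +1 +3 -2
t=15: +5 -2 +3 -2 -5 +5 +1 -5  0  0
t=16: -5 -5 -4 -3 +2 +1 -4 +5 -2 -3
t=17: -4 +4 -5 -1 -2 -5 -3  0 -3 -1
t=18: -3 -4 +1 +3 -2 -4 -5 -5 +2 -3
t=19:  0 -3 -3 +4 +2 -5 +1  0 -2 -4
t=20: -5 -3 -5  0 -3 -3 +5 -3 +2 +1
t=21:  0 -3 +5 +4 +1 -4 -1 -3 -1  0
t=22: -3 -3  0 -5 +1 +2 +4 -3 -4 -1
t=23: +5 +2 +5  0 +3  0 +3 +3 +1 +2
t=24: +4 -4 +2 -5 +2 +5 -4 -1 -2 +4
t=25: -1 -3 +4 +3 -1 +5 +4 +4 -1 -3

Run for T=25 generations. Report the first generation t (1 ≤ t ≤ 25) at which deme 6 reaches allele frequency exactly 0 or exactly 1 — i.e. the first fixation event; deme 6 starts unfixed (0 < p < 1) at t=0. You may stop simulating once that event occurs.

7

t=0: k=[0 0 0 0 0 0 2 0 0 0]
t=1: x=[0.0000 0.0000 0.0000 0.0000 0.0000 0.1300 1.7400 0.1300 0.0000 0.0000] k=[0 0 0 0 0 5 2 0 0 0]
t=2: x=[0.0000 0.0000 0.0000 0.0000 0.3250 4.4800 2.0650 0.1300 0.0000 0.0000] k=[0 0 0 0 1 9 7 0 0 0]
t=3: x=[0.0000 0.0000 0.0000 0.0650 1.4550 8.3500 6.6750 0.4550 0.0000 0.0000] k=[0 0 0 0 2 6 4 0 0 0]
t=4: x=[0.0000 0.0000 0.0000 0.1300 2.1300 5.6100 3.8700 0.2600 0.0000 0.0000] k=[0 0 0 2 3 5 1 3 0 0]
t=5: x=[0.0000 0.0000 0.1300 1.9350 3.0650 4.6100 1.3900 2.6750 0.1950 0.0000] k=[0 0 0 1 6 6 5 5 5 0]
t=6: x=[0.0000 0.0000 0.0650 1.2600 5.6750 5.9350 5.0650 5.0000 4.6750 0.3250] k=[0 0 0 1 10 6 1 6 8 3]
t=7: x=[0.0000 0.0000 0.0650 1.5200 9.1550 5.9350 1.6500 5.8050 7.5450 3.3250] k=[0 0 1 1 7 3 0 8 13 6]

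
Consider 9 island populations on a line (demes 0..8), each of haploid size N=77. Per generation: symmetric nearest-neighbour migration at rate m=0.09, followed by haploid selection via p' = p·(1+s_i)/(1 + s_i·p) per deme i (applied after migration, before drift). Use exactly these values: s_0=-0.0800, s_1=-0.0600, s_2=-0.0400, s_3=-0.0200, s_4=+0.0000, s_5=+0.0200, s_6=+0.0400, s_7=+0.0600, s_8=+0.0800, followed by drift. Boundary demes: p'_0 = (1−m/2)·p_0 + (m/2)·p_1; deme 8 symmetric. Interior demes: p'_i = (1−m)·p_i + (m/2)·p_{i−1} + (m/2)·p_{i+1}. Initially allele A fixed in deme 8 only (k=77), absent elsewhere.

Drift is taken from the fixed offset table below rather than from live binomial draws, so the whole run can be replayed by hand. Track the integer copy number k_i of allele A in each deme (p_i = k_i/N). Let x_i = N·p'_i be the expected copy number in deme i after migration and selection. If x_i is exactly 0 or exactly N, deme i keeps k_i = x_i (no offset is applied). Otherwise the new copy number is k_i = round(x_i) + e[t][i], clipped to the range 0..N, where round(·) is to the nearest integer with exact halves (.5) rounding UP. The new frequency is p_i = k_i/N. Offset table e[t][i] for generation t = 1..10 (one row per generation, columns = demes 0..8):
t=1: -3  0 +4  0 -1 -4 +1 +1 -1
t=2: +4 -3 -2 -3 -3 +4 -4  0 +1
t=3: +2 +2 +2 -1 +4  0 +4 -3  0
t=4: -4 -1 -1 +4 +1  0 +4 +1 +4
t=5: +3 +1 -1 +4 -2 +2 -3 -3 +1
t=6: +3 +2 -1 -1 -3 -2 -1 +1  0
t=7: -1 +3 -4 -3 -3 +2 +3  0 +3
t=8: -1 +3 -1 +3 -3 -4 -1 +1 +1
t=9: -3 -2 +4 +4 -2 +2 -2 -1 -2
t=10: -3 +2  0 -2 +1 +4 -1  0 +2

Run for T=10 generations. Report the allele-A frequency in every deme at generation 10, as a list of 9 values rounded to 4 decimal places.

t=0: k=[0 0 0 0 0 0 0 0 77]
t=1: x=[0.0000 0.0000 0.0000 0.0000 0.0000 0.0000 0.0000 3.6630 73.7809] k=[0 0 0 0 0 0 0 5 73]
t=2: x=[0.0000 0.0000 0.0000 0.0000 0.0000 0.0000 0.2340 8.2547 70.4183] k=[0 0 0 0 0 0 0 8 71]
t=3: x=[0.0000 0.0000 0.0000 0.0000 0.0000 0.0000 0.3743 11.0136 68.7493] k=[0 0 0 0 0 0 4 8 69]
t=4: x=[0.0000 0.0000 0.0000 0.0000 0.0000 0.1836 4.1514 11.1075 66.9470] k=[0 0 0 0 0 0 8 12 71]
t=5: x=[0.0000 0.0000 0.0000 0.0000 0.0000 0.3672 8.0999 15.1724 68.9188] k=[0 0 0 0 0 2 5 12 70]
t=6: x=[0.0000 0.0000 0.0000 0.0000 0.0900 2.0848 5.3727 14.9858 68.0188] k=[0 0 0 0 0 0 4 16 68]
t=7: x=[0.0000 0.0000 0.0000 0.0000 0.0000 0.1836 4.5242 18.6099 66.3842] k=[0 0 0 0 0 2 8 19 69]
t=8: x=[0.0000 0.0000 0.0000 0.0000 0.0900 2.2223 8.5176 21.6502 67.4147] k=[0 0 0 0 0 0 8 23 68]
t=9: x=[0.0000 0.0000 0.0000 0.0000 0.0000 0.3672 8.6104 25.3304 66.6822] k=[0 0 0 0 0 2 7 24 65]
t=10: x=[0.0000 0.0000 0.0000 0.0000 0.0900 2.1765 7.8110 26.0752 64.0075] k=[0 0 0 0 1 6 7 26 66]

[0.0000, 0.0000, 0.0000, 0.0000, 0.0130, 0.0779, 0.0909, 0.3377, 0.8571]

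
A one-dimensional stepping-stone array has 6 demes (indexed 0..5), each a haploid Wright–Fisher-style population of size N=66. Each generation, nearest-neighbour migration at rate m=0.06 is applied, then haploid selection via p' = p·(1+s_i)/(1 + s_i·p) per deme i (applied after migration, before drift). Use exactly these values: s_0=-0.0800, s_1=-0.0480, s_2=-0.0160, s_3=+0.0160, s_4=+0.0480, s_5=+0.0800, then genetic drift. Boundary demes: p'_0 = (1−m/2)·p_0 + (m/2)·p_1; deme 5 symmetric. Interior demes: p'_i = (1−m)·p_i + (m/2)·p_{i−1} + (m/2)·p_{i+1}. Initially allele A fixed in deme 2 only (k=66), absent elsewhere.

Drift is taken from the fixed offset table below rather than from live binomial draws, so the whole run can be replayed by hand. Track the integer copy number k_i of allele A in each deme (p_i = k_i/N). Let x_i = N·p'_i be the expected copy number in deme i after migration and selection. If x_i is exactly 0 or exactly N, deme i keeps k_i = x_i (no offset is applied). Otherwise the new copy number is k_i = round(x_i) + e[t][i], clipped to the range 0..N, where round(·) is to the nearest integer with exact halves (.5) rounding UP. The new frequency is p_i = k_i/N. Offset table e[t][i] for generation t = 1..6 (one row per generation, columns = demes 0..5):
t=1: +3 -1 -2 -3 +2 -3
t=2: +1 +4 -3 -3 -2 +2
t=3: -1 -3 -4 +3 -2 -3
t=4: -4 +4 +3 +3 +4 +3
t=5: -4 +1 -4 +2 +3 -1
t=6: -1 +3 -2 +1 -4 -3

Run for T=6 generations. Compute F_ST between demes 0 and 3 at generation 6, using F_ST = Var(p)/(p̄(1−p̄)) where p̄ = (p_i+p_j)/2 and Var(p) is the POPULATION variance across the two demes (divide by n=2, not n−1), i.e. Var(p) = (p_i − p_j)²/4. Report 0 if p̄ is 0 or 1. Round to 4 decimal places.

t=0: k=[0 0 66 0 0 0]
t=1: x=[0.0000 1.8877 61.9795 2.0107 0.0000 0.0000] k=[0 1 60 0 0 0]
t=2: x=[0.0276 2.6137 56.2973 1.8280 0.0000 0.0000] k=[1 7 53 0 0 0]
t=3: x=[1.0872 7.8532 49.8339 1.6148 0.0000 0.0000] k=[0 5 46 5 0 0]
t=4: x=[0.1380 5.8139 43.3004 6.1682 0.1572 0.0000] k=[0 10 46 9 4 0]
t=5: x=[0.2761 10.3437 43.5718 10.0950 4.2111 0.1296] k=[0 11 40 12 7 0]
t=6: x=[0.3037 11.0791 38.0304 12.8535 7.2366 0.2267] k=[0 14 36 14 3 0]

0.1186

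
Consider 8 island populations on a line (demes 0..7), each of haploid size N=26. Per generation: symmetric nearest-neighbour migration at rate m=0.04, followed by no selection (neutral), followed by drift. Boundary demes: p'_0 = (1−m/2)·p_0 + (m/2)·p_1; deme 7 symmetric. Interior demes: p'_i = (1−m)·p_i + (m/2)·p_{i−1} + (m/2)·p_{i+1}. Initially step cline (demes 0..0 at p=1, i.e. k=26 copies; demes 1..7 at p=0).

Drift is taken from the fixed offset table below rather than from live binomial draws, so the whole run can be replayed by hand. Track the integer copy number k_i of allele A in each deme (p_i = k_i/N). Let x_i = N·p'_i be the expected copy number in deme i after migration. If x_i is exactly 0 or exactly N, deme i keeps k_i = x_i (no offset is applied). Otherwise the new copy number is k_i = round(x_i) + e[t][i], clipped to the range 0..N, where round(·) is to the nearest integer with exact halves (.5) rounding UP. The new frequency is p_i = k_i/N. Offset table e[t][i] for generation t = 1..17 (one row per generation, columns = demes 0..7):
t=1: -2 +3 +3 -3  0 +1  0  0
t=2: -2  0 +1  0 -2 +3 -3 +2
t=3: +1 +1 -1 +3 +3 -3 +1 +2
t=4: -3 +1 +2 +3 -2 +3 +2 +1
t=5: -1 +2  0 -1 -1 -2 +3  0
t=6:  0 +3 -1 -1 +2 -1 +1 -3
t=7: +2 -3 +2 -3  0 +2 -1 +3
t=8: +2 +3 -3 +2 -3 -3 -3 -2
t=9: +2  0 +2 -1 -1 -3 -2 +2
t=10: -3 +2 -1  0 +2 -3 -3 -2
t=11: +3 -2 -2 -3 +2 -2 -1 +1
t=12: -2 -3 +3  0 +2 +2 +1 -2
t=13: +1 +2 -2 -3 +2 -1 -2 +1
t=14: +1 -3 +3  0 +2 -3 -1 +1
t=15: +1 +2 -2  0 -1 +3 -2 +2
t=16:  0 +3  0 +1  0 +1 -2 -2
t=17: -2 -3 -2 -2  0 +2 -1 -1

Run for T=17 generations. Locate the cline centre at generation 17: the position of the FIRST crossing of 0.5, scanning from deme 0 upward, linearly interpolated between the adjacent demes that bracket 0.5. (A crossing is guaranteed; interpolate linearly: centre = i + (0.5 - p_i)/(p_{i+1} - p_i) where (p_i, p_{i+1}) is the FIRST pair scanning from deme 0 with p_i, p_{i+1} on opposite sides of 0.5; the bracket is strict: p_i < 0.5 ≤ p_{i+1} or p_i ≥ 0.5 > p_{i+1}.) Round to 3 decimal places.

0.714

t=0: k=[26 0 0 0 0 0 0 0]
t=1: x=[25.4800 0.5200 0.0000 0.0000 0.0000 0.0000 0.0000 0.0000] k=[23 4 0 0 0 0 0 0]
t=2: x=[22.6200 4.3000 0.0800 0.0000 0.0000 0.0000 0.0000 0.0000] k=[21 4 1 0 0 0 0 0]
t=3: x=[20.6600 4.2800 1.0400 0.0200 0.0000 0.0000 0.0000 0.0000] k=[22 5 0 3 0 0 0 0]
t=4: x=[21.6600 5.2400 0.1600 2.8800 0.0600 0.0000 0.0000 0.0000] k=[19 6 2 6 0 0 0 0]
t=5: x=[18.7400 6.1800 2.1600 5.8000 0.1200 0.0000 0.0000 0.0000] k=[18 8 2 5 0 0 0 0]
t=6: x=[17.8000 8.0800 2.1800 4.8400 0.1000 0.0000 0.0000 0.0000] k=[18 11 1 4 2 0 0 0]
t=7: x=[17.8600 10.9400 1.2600 3.9000 2.0000 0.0400 0.0000 0.0000] k=[20 8 3 1 2 2 0 0]
t=8: x=[19.7600 8.1400 3.0600 1.0600 1.9800 1.9600 0.0400 0.0000] k=[22 11 0 3 0 0 0 0]
t=9: x=[21.7800 11.0000 0.2800 2.8800 0.0600 0.0000 0.0000 0.0000] k=[24 11 2 2 0 0 0 0]
t=10: x=[23.7400 11.0800 2.1800 1.9600 0.0400 0.0000 0.0000 0.0000] k=[21 13 1 2 2 0 0 0]
t=11: x=[20.8400 12.9200 1.2600 1.9800 1.9600 0.0400 0.0000 0.0000] k=[24 11 0 0 4 0 0 0]
t=12: x=[23.7400 11.0400 0.2200 0.0800 3.8400 0.0800 0.0000 0.0000] k=[22 8 3 0 6 2 0 0]
t=13: x=[21.7200 8.1800 3.0400 0.1800 5.8000 2.0400 0.0400 0.0000] k=[23 10 1 0 8 1 0 0]
t=14: x=[22.7400 10.0800 1.1600 0.1800 7.7000 1.1200 0.0200 0.0000] k=[24 7 4 0 10 0 0 0]
t=15: x=[23.6600 7.2800 3.9800 0.2800 9.6000 0.2000 0.0000 0.0000] k=[25 9 2 0 9 3 0 0]
t=16: x=[24.6800 9.1800 2.1000 0.2200 8.7000 3.0600 0.0600 0.0000] k=[25 12 2 1 9 4 0 0]
t=17: x=[24.7400 12.0600 2.1800 1.1800 8.7400 4.0200 0.0800 0.0000] k=[23 9 0 0 9 6 0 0]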